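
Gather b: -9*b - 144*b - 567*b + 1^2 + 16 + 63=80 - 720*b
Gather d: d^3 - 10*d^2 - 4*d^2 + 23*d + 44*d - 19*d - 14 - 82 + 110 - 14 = d^3 - 14*d^2 + 48*d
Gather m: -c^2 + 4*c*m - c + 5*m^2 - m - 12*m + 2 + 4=-c^2 - c + 5*m^2 + m*(4*c - 13) + 6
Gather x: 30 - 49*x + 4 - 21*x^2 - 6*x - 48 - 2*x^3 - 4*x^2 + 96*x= -2*x^3 - 25*x^2 + 41*x - 14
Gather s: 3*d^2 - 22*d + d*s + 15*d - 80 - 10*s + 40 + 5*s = 3*d^2 - 7*d + s*(d - 5) - 40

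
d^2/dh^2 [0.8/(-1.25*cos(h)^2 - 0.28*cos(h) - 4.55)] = (5.0*(1 - cos(h)^2)^2 + 0.84*cos(h)^3 - 15.63728*cos(h)^2 - 2.6992*cos(h) + 3.97456)/(1.25*cos(h)^2 + 0.28*cos(h) + 4.55)^3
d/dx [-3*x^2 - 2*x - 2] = -6*x - 2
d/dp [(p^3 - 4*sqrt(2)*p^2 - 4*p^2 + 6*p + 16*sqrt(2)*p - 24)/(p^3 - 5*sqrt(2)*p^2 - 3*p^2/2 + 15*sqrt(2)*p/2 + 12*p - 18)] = 2*(-2*sqrt(2)*p^4 + 5*p^4 - 34*sqrt(2)*p^3 + 24*p^3 - 48*sqrt(2)*p^2 + 158*p^2 - 192*sqrt(2)*p + 144*p - 216*sqrt(2) + 360)/(4*p^6 - 40*sqrt(2)*p^5 - 12*p^5 + 120*sqrt(2)*p^4 + 305*p^4 - 888*p^3 - 570*sqrt(2)*p^3 + 1242*p^2 + 1440*sqrt(2)*p^2 - 1728*p - 1080*sqrt(2)*p + 1296)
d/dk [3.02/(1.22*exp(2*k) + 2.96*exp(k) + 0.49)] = (-7.3688*exp(k) - 8.9392)*exp(k)/(1.22*exp(2*k) + 2.96*exp(k) + 0.49)^2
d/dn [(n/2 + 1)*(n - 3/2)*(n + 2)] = (n/2 + 1)*(3*n - 1)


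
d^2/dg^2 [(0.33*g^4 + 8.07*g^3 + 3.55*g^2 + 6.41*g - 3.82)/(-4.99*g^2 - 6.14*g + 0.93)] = (-16.434066*g^6 - 60.664428*g^5 - 65.4566220000006*g^4 - 754.907808*g^3 + 744.926262*g^2 + 481.876932*g + 244.134338)/(124.251499*g^6 + 458.659842*g^5 + 494.891733*g^4 + 60.5121559999999*g^3 - 92.234331*g^2 + 15.931458*g - 0.804357)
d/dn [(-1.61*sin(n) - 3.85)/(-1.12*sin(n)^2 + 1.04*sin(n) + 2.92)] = (-8.624*sin(n) + 0.9016*cos(2*n) - 1.5988)*cos(n)/(-1.12*sin(n)^2 + 1.04*sin(n) + 2.92)^2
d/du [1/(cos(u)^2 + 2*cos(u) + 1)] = 2*sin(u)/(cos(u) + 1)^3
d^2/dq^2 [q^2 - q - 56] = 2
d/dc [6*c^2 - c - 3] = 12*c - 1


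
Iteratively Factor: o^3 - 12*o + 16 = (o + 4)*(o^2 - 4*o + 4) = (o - 2)*(o + 4)*(o - 2)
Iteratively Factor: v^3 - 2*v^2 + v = (v)*(v^2 - 2*v + 1) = v*(v - 1)*(v - 1)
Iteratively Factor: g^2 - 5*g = (g - 5)*(g)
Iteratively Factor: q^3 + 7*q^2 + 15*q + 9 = (q + 3)*(q^2 + 4*q + 3) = (q + 1)*(q + 3)*(q + 3)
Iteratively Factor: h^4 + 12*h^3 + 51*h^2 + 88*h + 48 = (h + 4)*(h^3 + 8*h^2 + 19*h + 12) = (h + 3)*(h + 4)*(h^2 + 5*h + 4) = (h + 3)*(h + 4)^2*(h + 1)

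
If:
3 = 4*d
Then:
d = 3/4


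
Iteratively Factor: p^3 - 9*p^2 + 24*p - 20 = (p - 2)*(p^2 - 7*p + 10) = (p - 2)^2*(p - 5)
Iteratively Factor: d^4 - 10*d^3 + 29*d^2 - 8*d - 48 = (d + 1)*(d^3 - 11*d^2 + 40*d - 48) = (d - 4)*(d + 1)*(d^2 - 7*d + 12) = (d - 4)^2*(d + 1)*(d - 3)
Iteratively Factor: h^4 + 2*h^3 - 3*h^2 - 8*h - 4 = (h + 1)*(h^3 + h^2 - 4*h - 4) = (h + 1)*(h + 2)*(h^2 - h - 2) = (h + 1)^2*(h + 2)*(h - 2)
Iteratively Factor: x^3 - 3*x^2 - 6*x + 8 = (x + 2)*(x^2 - 5*x + 4) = (x - 4)*(x + 2)*(x - 1)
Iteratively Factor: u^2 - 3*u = (u - 3)*(u)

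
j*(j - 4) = j^2 - 4*j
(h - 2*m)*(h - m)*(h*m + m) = h^3*m - 3*h^2*m^2 + h^2*m + 2*h*m^3 - 3*h*m^2 + 2*m^3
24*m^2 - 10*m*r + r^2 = (-6*m + r)*(-4*m + r)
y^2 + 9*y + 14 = (y + 2)*(y + 7)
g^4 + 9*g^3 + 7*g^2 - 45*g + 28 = (g - 1)^2*(g + 4)*(g + 7)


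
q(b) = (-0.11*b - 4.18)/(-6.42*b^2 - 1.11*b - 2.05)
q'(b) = (-0.11*b - 4.18)*(12.84*b + 1.11)/(-6.42*b^2 - 1.11*b - 2.05)^2 - 0.11/(-6.42*b^2 - 1.11*b - 2.05) = (0.7062*b^2 + 0.1221*b - (0.11*b + 4.18)*(12.84*b + 1.11) + 0.2255)/(6.42*b^2 + 1.11*b + 2.05)^2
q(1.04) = 0.42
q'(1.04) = -0.59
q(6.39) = 0.02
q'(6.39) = -0.01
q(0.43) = 1.14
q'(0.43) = -2.00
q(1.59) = 0.22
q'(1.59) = -0.23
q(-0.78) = 0.80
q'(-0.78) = 1.43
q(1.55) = 0.23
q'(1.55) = -0.24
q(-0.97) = 0.58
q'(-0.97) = 0.96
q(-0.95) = 0.60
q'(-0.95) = 1.00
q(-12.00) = 0.00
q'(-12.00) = 0.00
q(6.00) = 0.02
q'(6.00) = -0.01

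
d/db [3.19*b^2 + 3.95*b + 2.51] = 6.38*b + 3.95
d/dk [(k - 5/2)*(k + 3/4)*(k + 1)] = 3*k^2 - 3*k/2 - 29/8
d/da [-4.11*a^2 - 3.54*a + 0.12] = -8.22*a - 3.54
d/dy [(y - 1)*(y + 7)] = 2*y + 6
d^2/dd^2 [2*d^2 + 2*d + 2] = 4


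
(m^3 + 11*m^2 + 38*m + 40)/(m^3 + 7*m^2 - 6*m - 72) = (m^2 + 7*m + 10)/(m^2 + 3*m - 18)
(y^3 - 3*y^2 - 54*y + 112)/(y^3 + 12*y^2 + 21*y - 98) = (y - 8)/(y + 7)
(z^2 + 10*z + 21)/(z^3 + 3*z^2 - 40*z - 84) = (z + 3)/(z^2 - 4*z - 12)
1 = 1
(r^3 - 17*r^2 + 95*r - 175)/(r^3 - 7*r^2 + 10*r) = (r^2 - 12*r + 35)/(r*(r - 2))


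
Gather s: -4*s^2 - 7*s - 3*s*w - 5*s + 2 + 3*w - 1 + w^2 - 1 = -4*s^2 + s*(-3*w - 12) + w^2 + 3*w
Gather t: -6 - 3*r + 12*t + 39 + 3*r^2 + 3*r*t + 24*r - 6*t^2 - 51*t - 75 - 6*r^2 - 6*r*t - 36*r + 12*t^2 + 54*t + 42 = -3*r^2 - 15*r + 6*t^2 + t*(15 - 3*r)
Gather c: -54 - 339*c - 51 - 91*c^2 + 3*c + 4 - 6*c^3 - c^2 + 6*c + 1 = -6*c^3 - 92*c^2 - 330*c - 100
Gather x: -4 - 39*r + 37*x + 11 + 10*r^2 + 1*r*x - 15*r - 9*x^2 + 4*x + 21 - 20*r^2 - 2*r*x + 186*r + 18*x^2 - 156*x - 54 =-10*r^2 + 132*r + 9*x^2 + x*(-r - 115) - 26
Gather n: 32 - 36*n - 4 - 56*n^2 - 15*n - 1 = -56*n^2 - 51*n + 27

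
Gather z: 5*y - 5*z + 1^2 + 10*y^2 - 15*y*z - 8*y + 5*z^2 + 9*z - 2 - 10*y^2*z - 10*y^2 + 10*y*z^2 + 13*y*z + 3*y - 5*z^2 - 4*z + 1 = 10*y*z^2 + z*(-10*y^2 - 2*y)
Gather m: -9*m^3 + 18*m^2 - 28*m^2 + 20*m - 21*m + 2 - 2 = -9*m^3 - 10*m^2 - m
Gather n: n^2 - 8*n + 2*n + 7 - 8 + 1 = n^2 - 6*n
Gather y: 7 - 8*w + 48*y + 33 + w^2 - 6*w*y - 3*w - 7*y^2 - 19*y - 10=w^2 - 11*w - 7*y^2 + y*(29 - 6*w) + 30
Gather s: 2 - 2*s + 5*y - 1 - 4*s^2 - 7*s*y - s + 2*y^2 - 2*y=-4*s^2 + s*(-7*y - 3) + 2*y^2 + 3*y + 1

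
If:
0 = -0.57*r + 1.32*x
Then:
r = 2.31578947368421*x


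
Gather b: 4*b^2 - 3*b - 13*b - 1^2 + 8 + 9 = 4*b^2 - 16*b + 16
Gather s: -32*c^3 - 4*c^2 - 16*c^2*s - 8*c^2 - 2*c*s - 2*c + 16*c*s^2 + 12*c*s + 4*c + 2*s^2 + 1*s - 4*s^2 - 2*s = -32*c^3 - 12*c^2 + 2*c + s^2*(16*c - 2) + s*(-16*c^2 + 10*c - 1)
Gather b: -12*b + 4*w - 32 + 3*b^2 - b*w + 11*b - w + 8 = 3*b^2 + b*(-w - 1) + 3*w - 24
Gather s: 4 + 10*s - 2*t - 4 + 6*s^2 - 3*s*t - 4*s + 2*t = 6*s^2 + s*(6 - 3*t)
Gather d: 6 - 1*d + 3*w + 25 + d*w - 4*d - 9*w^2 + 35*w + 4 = d*(w - 5) - 9*w^2 + 38*w + 35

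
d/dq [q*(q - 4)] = 2*q - 4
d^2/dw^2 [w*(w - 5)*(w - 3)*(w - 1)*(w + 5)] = 20*w^3 - 48*w^2 - 132*w + 200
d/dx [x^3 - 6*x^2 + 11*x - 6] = 3*x^2 - 12*x + 11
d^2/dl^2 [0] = 0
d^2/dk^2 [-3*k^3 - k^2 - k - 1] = -18*k - 2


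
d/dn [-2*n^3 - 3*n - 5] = -6*n^2 - 3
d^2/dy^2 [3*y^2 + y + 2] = 6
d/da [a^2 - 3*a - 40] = 2*a - 3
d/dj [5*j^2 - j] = 10*j - 1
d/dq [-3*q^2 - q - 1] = -6*q - 1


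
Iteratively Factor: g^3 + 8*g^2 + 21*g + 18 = (g + 3)*(g^2 + 5*g + 6) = (g + 2)*(g + 3)*(g + 3)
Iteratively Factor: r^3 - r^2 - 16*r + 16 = (r - 4)*(r^2 + 3*r - 4) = (r - 4)*(r - 1)*(r + 4)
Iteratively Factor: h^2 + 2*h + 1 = (h + 1)*(h + 1)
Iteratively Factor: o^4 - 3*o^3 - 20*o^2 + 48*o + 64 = (o - 4)*(o^3 + o^2 - 16*o - 16) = (o - 4)^2*(o^2 + 5*o + 4) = (o - 4)^2*(o + 1)*(o + 4)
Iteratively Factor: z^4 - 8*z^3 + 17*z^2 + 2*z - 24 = (z - 4)*(z^3 - 4*z^2 + z + 6) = (z - 4)*(z - 3)*(z^2 - z - 2) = (z - 4)*(z - 3)*(z - 2)*(z + 1)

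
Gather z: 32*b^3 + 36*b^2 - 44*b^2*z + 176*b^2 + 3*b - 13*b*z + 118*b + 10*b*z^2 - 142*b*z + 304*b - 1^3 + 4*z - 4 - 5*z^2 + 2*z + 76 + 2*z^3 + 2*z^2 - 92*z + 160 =32*b^3 + 212*b^2 + 425*b + 2*z^3 + z^2*(10*b - 3) + z*(-44*b^2 - 155*b - 86) + 231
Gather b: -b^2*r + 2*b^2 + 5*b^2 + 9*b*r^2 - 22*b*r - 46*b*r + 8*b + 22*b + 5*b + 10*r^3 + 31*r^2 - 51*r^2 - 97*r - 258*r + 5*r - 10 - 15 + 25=b^2*(7 - r) + b*(9*r^2 - 68*r + 35) + 10*r^3 - 20*r^2 - 350*r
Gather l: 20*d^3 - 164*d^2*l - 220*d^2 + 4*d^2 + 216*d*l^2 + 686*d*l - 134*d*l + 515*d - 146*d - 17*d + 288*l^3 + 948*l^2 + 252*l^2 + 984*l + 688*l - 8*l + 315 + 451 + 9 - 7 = 20*d^3 - 216*d^2 + 352*d + 288*l^3 + l^2*(216*d + 1200) + l*(-164*d^2 + 552*d + 1664) + 768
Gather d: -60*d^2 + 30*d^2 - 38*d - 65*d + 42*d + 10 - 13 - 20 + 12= -30*d^2 - 61*d - 11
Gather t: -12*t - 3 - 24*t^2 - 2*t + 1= -24*t^2 - 14*t - 2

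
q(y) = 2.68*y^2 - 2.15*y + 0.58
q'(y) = 5.36*y - 2.15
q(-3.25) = 35.88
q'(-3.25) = -19.57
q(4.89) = 54.15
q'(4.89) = 24.06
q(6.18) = 89.65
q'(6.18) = 30.97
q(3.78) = 30.75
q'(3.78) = 18.11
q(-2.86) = 28.65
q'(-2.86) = -17.48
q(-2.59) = 24.13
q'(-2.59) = -16.03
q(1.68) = 4.53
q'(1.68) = 6.85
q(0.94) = 0.93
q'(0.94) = 2.89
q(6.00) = 84.16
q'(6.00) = 30.01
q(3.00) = 18.25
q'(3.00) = 13.93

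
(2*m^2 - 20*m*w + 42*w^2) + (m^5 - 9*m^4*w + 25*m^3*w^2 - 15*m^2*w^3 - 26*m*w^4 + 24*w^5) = m^5 - 9*m^4*w + 25*m^3*w^2 - 15*m^2*w^3 + 2*m^2 - 26*m*w^4 - 20*m*w + 24*w^5 + 42*w^2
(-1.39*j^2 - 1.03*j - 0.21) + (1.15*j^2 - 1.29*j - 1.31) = -0.24*j^2 - 2.32*j - 1.52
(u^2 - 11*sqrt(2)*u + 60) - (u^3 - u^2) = -u^3 + 2*u^2 - 11*sqrt(2)*u + 60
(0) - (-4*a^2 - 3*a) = 4*a^2 + 3*a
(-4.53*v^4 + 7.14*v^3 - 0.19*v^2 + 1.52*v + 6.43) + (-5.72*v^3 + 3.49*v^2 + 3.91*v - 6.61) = -4.53*v^4 + 1.42*v^3 + 3.3*v^2 + 5.43*v - 0.180000000000001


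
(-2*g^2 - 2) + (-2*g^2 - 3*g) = -4*g^2 - 3*g - 2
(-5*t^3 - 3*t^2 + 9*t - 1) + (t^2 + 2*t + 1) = -5*t^3 - 2*t^2 + 11*t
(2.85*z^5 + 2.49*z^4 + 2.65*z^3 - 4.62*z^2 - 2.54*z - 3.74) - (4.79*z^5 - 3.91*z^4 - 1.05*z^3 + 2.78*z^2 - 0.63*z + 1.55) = -1.94*z^5 + 6.4*z^4 + 3.7*z^3 - 7.4*z^2 - 1.91*z - 5.29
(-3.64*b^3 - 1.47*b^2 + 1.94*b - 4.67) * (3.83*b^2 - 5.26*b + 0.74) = -13.9412*b^5 + 13.5163*b^4 + 12.4688*b^3 - 29.1783*b^2 + 25.9998*b - 3.4558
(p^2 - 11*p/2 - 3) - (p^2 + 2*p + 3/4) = -15*p/2 - 15/4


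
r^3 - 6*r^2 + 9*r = r*(r - 3)^2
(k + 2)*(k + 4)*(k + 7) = k^3 + 13*k^2 + 50*k + 56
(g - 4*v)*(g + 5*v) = g^2 + g*v - 20*v^2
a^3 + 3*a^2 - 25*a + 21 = (a - 3)*(a - 1)*(a + 7)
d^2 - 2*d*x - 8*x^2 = (d - 4*x)*(d + 2*x)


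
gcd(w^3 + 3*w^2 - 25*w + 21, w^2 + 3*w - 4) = w - 1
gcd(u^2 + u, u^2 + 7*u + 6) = u + 1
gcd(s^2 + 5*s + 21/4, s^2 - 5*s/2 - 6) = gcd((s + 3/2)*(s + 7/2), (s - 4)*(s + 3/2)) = s + 3/2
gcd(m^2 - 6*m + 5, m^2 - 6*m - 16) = 1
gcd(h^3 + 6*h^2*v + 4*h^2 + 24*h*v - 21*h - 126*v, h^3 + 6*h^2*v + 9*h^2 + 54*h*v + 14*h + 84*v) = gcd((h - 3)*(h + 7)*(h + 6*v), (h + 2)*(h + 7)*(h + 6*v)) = h^2 + 6*h*v + 7*h + 42*v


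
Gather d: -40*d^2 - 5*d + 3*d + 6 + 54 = -40*d^2 - 2*d + 60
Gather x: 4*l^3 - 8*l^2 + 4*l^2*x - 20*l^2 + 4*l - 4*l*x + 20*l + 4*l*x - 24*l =4*l^3 + 4*l^2*x - 28*l^2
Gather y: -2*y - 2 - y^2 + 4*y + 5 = -y^2 + 2*y + 3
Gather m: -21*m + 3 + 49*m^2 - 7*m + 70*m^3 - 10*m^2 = 70*m^3 + 39*m^2 - 28*m + 3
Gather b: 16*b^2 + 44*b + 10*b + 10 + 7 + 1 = 16*b^2 + 54*b + 18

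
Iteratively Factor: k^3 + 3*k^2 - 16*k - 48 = (k - 4)*(k^2 + 7*k + 12) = (k - 4)*(k + 4)*(k + 3)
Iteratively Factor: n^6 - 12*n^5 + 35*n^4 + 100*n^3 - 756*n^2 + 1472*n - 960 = (n - 3)*(n^5 - 9*n^4 + 8*n^3 + 124*n^2 - 384*n + 320) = (n - 3)*(n - 2)*(n^4 - 7*n^3 - 6*n^2 + 112*n - 160) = (n - 4)*(n - 3)*(n - 2)*(n^3 - 3*n^2 - 18*n + 40) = (n - 4)*(n - 3)*(n - 2)*(n + 4)*(n^2 - 7*n + 10) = (n - 5)*(n - 4)*(n - 3)*(n - 2)*(n + 4)*(n - 2)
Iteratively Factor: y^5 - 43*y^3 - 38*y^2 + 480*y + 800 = (y + 4)*(y^4 - 4*y^3 - 27*y^2 + 70*y + 200) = (y + 2)*(y + 4)*(y^3 - 6*y^2 - 15*y + 100) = (y + 2)*(y + 4)^2*(y^2 - 10*y + 25) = (y - 5)*(y + 2)*(y + 4)^2*(y - 5)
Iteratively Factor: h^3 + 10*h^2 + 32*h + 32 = (h + 2)*(h^2 + 8*h + 16) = (h + 2)*(h + 4)*(h + 4)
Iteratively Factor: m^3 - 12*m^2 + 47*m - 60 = (m - 5)*(m^2 - 7*m + 12) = (m - 5)*(m - 3)*(m - 4)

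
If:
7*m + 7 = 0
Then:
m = -1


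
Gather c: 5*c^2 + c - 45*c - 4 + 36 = 5*c^2 - 44*c + 32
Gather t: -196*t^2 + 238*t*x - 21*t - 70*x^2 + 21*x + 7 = -196*t^2 + t*(238*x - 21) - 70*x^2 + 21*x + 7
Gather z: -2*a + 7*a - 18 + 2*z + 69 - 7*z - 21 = 5*a - 5*z + 30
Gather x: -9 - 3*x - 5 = -3*x - 14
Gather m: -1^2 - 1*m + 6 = 5 - m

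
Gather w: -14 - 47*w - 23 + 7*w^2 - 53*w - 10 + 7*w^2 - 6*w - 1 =14*w^2 - 106*w - 48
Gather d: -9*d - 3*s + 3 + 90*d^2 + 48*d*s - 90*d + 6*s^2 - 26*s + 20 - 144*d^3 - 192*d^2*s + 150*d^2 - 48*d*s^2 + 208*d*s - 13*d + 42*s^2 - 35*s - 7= -144*d^3 + d^2*(240 - 192*s) + d*(-48*s^2 + 256*s - 112) + 48*s^2 - 64*s + 16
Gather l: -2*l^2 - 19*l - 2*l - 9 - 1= -2*l^2 - 21*l - 10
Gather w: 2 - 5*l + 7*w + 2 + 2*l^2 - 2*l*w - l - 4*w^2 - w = 2*l^2 - 6*l - 4*w^2 + w*(6 - 2*l) + 4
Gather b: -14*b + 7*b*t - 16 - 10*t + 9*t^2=b*(7*t - 14) + 9*t^2 - 10*t - 16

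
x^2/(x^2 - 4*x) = x/(x - 4)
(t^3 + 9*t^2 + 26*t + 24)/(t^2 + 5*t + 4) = (t^2 + 5*t + 6)/(t + 1)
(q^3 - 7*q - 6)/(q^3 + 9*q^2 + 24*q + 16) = (q^2 - q - 6)/(q^2 + 8*q + 16)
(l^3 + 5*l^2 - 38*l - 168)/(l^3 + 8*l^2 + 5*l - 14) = (l^2 - 2*l - 24)/(l^2 + l - 2)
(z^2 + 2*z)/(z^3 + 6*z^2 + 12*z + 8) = z/(z^2 + 4*z + 4)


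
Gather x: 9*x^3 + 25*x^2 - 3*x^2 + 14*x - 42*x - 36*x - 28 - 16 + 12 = 9*x^3 + 22*x^2 - 64*x - 32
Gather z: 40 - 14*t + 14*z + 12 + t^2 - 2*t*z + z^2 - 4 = t^2 - 14*t + z^2 + z*(14 - 2*t) + 48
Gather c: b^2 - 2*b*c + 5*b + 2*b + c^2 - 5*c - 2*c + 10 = b^2 + 7*b + c^2 + c*(-2*b - 7) + 10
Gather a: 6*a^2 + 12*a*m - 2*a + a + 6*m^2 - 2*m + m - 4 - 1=6*a^2 + a*(12*m - 1) + 6*m^2 - m - 5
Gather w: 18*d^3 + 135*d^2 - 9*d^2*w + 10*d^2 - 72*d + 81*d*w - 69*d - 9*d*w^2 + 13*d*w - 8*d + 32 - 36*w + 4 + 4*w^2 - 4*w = 18*d^3 + 145*d^2 - 149*d + w^2*(4 - 9*d) + w*(-9*d^2 + 94*d - 40) + 36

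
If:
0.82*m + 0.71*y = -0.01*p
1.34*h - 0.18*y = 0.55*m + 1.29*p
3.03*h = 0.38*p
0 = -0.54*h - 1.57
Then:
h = -2.91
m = 75.86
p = -23.18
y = -87.28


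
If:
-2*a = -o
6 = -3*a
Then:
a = -2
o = -4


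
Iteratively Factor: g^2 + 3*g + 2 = (g + 1)*(g + 2)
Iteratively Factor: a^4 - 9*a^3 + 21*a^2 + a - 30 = (a - 3)*(a^3 - 6*a^2 + 3*a + 10) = (a - 3)*(a + 1)*(a^2 - 7*a + 10) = (a - 5)*(a - 3)*(a + 1)*(a - 2)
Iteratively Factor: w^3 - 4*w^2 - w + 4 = (w - 1)*(w^2 - 3*w - 4) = (w - 1)*(w + 1)*(w - 4)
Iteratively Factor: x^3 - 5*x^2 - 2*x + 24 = (x - 4)*(x^2 - x - 6) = (x - 4)*(x + 2)*(x - 3)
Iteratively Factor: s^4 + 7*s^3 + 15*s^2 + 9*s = (s + 3)*(s^3 + 4*s^2 + 3*s) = (s + 1)*(s + 3)*(s^2 + 3*s) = (s + 1)*(s + 3)^2*(s)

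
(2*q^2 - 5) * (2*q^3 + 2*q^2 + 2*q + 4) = 4*q^5 + 4*q^4 - 6*q^3 - 2*q^2 - 10*q - 20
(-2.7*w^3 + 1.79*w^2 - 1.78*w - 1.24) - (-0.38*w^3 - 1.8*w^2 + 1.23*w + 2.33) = -2.32*w^3 + 3.59*w^2 - 3.01*w - 3.57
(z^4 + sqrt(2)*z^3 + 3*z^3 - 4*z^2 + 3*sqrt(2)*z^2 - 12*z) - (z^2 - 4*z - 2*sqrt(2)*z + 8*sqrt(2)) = z^4 + sqrt(2)*z^3 + 3*z^3 - 5*z^2 + 3*sqrt(2)*z^2 - 8*z + 2*sqrt(2)*z - 8*sqrt(2)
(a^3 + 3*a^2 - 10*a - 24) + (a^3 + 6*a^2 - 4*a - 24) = 2*a^3 + 9*a^2 - 14*a - 48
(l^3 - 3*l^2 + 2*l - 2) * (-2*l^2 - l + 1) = -2*l^5 + 5*l^4 - l^2 + 4*l - 2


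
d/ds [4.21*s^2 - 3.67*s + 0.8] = 8.42*s - 3.67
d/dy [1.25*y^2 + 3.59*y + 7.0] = 2.5*y + 3.59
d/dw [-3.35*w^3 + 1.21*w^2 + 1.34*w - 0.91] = -10.05*w^2 + 2.42*w + 1.34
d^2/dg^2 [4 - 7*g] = 0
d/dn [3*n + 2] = 3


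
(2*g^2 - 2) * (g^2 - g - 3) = 2*g^4 - 2*g^3 - 8*g^2 + 2*g + 6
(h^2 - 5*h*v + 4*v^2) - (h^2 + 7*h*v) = -12*h*v + 4*v^2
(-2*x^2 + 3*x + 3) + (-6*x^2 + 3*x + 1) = -8*x^2 + 6*x + 4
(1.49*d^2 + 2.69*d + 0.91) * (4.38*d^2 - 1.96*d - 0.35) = 6.5262*d^4 + 8.8618*d^3 - 1.8081*d^2 - 2.7251*d - 0.3185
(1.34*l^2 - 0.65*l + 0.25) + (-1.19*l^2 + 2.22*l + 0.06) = 0.15*l^2 + 1.57*l + 0.31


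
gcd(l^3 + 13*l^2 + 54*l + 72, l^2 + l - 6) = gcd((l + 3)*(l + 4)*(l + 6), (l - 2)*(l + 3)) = l + 3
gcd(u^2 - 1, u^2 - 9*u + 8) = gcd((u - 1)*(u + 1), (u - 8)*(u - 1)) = u - 1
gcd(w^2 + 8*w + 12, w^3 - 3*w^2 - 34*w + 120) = w + 6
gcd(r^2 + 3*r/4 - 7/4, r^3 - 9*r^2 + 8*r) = r - 1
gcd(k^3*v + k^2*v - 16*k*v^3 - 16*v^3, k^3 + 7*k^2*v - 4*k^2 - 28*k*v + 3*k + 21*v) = 1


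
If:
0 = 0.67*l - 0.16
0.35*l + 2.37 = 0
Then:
No Solution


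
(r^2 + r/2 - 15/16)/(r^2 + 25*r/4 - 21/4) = (r + 5/4)/(r + 7)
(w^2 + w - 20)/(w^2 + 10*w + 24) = (w^2 + w - 20)/(w^2 + 10*w + 24)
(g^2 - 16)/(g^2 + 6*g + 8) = (g - 4)/(g + 2)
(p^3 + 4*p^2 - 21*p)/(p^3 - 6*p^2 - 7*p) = (-p^2 - 4*p + 21)/(-p^2 + 6*p + 7)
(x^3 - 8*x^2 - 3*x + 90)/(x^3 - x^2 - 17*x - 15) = (x - 6)/(x + 1)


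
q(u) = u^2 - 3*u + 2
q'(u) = 2*u - 3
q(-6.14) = 58.12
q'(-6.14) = -15.28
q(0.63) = 0.51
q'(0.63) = -1.74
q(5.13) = 12.93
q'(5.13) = 7.26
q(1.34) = -0.22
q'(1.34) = -0.32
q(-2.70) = 17.39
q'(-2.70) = -8.40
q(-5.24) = 45.18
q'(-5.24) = -13.48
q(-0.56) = 3.99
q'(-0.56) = -4.12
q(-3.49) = 24.65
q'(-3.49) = -9.98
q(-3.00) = 20.00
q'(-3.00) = -9.00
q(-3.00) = 20.00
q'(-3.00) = -9.00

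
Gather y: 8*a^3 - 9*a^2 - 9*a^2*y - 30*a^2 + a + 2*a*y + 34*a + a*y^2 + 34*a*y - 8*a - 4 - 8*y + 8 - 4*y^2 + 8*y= 8*a^3 - 39*a^2 + 27*a + y^2*(a - 4) + y*(-9*a^2 + 36*a) + 4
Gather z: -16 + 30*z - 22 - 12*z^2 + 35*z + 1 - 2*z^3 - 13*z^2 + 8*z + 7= -2*z^3 - 25*z^2 + 73*z - 30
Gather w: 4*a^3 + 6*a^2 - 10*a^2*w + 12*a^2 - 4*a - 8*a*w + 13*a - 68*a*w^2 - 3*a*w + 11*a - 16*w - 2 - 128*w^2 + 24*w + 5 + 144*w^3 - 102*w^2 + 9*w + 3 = 4*a^3 + 18*a^2 + 20*a + 144*w^3 + w^2*(-68*a - 230) + w*(-10*a^2 - 11*a + 17) + 6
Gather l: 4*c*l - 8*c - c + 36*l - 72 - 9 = -9*c + l*(4*c + 36) - 81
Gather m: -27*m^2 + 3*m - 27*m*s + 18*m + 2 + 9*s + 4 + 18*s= -27*m^2 + m*(21 - 27*s) + 27*s + 6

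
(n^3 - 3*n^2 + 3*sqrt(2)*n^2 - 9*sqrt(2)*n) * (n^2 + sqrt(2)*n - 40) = n^5 - 3*n^4 + 4*sqrt(2)*n^4 - 34*n^3 - 12*sqrt(2)*n^3 - 120*sqrt(2)*n^2 + 102*n^2 + 360*sqrt(2)*n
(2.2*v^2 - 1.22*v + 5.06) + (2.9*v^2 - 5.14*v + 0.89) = 5.1*v^2 - 6.36*v + 5.95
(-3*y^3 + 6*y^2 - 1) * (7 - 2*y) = 6*y^4 - 33*y^3 + 42*y^2 + 2*y - 7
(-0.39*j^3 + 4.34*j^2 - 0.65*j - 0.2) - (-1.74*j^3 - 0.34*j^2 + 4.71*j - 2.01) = 1.35*j^3 + 4.68*j^2 - 5.36*j + 1.81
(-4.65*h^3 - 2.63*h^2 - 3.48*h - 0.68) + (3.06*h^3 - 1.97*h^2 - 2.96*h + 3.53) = -1.59*h^3 - 4.6*h^2 - 6.44*h + 2.85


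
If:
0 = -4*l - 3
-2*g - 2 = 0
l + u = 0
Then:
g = -1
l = -3/4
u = 3/4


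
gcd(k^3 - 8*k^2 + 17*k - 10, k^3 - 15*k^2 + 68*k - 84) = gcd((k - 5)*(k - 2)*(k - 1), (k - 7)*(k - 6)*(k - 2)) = k - 2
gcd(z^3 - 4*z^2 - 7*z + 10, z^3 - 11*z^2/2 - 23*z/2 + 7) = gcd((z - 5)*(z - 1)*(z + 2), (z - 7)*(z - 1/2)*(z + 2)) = z + 2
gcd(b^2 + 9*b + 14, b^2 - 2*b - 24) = 1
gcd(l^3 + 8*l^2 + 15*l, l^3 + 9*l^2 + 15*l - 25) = l + 5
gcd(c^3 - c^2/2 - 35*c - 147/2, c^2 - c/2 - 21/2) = c + 3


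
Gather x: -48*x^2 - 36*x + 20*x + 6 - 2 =-48*x^2 - 16*x + 4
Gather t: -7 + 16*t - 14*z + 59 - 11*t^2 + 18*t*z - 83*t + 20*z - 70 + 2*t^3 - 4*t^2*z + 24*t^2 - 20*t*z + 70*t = 2*t^3 + t^2*(13 - 4*z) + t*(3 - 2*z) + 6*z - 18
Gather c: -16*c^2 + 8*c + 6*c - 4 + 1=-16*c^2 + 14*c - 3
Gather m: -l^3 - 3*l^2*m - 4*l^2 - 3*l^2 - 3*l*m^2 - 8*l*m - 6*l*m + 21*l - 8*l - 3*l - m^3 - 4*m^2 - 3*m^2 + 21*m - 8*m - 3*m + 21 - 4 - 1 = -l^3 - 7*l^2 + 10*l - m^3 + m^2*(-3*l - 7) + m*(-3*l^2 - 14*l + 10) + 16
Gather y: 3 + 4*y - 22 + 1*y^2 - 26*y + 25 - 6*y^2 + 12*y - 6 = -5*y^2 - 10*y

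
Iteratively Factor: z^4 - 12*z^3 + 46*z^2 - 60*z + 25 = (z - 1)*(z^3 - 11*z^2 + 35*z - 25) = (z - 1)^2*(z^2 - 10*z + 25) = (z - 5)*(z - 1)^2*(z - 5)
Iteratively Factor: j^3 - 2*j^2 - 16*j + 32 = (j - 4)*(j^2 + 2*j - 8) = (j - 4)*(j + 4)*(j - 2)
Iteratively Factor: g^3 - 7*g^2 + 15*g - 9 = (g - 1)*(g^2 - 6*g + 9) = (g - 3)*(g - 1)*(g - 3)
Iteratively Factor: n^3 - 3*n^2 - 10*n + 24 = (n - 2)*(n^2 - n - 12) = (n - 4)*(n - 2)*(n + 3)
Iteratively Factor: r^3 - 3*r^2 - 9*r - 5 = (r + 1)*(r^2 - 4*r - 5) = (r - 5)*(r + 1)*(r + 1)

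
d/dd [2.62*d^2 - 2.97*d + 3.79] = 5.24*d - 2.97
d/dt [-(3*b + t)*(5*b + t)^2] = (-11*b - 3*t)*(5*b + t)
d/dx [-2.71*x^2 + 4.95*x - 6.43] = 4.95 - 5.42*x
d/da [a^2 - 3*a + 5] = 2*a - 3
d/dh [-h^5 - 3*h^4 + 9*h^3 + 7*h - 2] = -5*h^4 - 12*h^3 + 27*h^2 + 7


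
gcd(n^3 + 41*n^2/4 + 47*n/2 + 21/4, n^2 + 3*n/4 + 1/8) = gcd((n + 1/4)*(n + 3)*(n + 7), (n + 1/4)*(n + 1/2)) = n + 1/4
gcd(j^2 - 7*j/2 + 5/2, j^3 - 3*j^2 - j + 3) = j - 1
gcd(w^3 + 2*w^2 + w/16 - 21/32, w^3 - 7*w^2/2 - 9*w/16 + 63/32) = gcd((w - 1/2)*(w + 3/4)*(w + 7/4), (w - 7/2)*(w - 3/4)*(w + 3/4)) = w + 3/4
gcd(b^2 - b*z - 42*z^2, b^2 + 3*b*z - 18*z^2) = b + 6*z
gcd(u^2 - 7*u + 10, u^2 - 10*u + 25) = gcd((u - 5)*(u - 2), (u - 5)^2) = u - 5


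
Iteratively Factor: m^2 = (m)*(m)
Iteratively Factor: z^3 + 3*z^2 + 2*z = (z + 2)*(z^2 + z) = z*(z + 2)*(z + 1)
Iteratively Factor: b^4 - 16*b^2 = (b - 4)*(b^3 + 4*b^2) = b*(b - 4)*(b^2 + 4*b) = b*(b - 4)*(b + 4)*(b)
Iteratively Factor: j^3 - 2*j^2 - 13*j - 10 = (j + 2)*(j^2 - 4*j - 5) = (j - 5)*(j + 2)*(j + 1)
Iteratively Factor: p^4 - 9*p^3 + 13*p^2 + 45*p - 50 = (p - 5)*(p^3 - 4*p^2 - 7*p + 10) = (p - 5)*(p + 2)*(p^2 - 6*p + 5) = (p - 5)*(p - 1)*(p + 2)*(p - 5)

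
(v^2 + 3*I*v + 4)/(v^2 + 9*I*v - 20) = (v - I)/(v + 5*I)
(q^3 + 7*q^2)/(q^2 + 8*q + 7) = q^2/(q + 1)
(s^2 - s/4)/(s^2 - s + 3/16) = 4*s/(4*s - 3)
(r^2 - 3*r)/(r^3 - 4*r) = (r - 3)/(r^2 - 4)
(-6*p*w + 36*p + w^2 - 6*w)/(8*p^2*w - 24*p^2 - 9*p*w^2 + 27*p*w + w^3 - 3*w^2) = (-6*p*w + 36*p + w^2 - 6*w)/(8*p^2*w - 24*p^2 - 9*p*w^2 + 27*p*w + w^3 - 3*w^2)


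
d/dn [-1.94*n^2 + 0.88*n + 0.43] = 0.88 - 3.88*n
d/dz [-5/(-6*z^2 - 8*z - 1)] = 20*(-3*z - 2)/(6*z^2 + 8*z + 1)^2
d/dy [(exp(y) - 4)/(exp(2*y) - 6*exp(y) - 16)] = (-2*(exp(y) - 4)*(exp(y) - 3) + exp(2*y) - 6*exp(y) - 16)*exp(y)/(-exp(2*y) + 6*exp(y) + 16)^2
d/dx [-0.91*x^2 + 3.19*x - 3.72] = 3.19 - 1.82*x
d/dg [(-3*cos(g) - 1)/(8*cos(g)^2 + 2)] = -(4*sin(2*g) + 3*sin(3*g))/(2*(2*cos(2*g) + 3)^2)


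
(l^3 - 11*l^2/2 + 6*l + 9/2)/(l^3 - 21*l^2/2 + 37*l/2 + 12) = (l - 3)/(l - 8)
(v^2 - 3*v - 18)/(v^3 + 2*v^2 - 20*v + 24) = (v^2 - 3*v - 18)/(v^3 + 2*v^2 - 20*v + 24)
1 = 1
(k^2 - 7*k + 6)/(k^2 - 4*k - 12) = (k - 1)/(k + 2)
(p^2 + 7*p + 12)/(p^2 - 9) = (p + 4)/(p - 3)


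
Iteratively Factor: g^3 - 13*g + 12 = (g + 4)*(g^2 - 4*g + 3) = (g - 3)*(g + 4)*(g - 1)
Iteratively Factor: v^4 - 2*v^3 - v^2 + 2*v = (v - 1)*(v^3 - v^2 - 2*v) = (v - 2)*(v - 1)*(v^2 + v) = (v - 2)*(v - 1)*(v + 1)*(v)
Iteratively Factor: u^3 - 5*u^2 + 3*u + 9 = (u - 3)*(u^2 - 2*u - 3) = (u - 3)*(u + 1)*(u - 3)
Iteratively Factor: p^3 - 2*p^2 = (p)*(p^2 - 2*p) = p*(p - 2)*(p)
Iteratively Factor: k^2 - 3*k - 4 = (k + 1)*(k - 4)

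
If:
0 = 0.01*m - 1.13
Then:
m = 113.00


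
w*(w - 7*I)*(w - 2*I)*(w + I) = w^4 - 8*I*w^3 - 5*w^2 - 14*I*w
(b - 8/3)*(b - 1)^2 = b^3 - 14*b^2/3 + 19*b/3 - 8/3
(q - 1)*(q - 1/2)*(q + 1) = q^3 - q^2/2 - q + 1/2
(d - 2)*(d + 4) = d^2 + 2*d - 8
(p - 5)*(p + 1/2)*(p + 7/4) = p^3 - 11*p^2/4 - 83*p/8 - 35/8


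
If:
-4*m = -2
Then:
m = 1/2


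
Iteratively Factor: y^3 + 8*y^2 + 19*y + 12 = (y + 1)*(y^2 + 7*y + 12) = (y + 1)*(y + 4)*(y + 3)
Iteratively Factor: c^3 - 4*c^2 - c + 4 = (c + 1)*(c^2 - 5*c + 4) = (c - 1)*(c + 1)*(c - 4)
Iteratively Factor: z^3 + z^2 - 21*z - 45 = (z + 3)*(z^2 - 2*z - 15) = (z + 3)^2*(z - 5)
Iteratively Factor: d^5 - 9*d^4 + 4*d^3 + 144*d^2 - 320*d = (d + 4)*(d^4 - 13*d^3 + 56*d^2 - 80*d) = (d - 4)*(d + 4)*(d^3 - 9*d^2 + 20*d) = (d - 5)*(d - 4)*(d + 4)*(d^2 - 4*d) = (d - 5)*(d - 4)^2*(d + 4)*(d)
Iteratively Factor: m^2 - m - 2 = (m - 2)*(m + 1)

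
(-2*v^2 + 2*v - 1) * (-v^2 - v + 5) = 2*v^4 - 11*v^2 + 11*v - 5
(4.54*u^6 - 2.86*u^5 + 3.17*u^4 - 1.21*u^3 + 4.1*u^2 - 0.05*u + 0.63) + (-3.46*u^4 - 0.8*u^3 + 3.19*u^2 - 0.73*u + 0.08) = 4.54*u^6 - 2.86*u^5 - 0.29*u^4 - 2.01*u^3 + 7.29*u^2 - 0.78*u + 0.71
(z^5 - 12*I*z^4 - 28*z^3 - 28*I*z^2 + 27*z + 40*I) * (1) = z^5 - 12*I*z^4 - 28*z^3 - 28*I*z^2 + 27*z + 40*I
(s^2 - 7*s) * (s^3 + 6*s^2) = s^5 - s^4 - 42*s^3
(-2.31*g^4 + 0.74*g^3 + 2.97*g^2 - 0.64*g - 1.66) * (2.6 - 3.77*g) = 8.7087*g^5 - 8.7958*g^4 - 9.2729*g^3 + 10.1348*g^2 + 4.5942*g - 4.316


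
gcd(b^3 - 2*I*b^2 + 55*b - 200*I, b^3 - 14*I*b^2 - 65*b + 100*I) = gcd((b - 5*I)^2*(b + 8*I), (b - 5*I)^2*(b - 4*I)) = b^2 - 10*I*b - 25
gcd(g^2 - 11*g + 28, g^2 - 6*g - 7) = g - 7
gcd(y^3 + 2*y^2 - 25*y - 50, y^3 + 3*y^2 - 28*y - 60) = y^2 - 3*y - 10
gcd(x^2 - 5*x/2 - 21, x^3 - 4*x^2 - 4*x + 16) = 1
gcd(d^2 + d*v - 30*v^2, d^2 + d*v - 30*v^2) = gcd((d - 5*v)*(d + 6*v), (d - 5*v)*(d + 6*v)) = -d^2 - d*v + 30*v^2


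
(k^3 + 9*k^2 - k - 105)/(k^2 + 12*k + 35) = k - 3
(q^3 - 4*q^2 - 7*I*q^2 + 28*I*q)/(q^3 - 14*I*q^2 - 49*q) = (q - 4)/(q - 7*I)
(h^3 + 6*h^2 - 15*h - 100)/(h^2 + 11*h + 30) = (h^2 + h - 20)/(h + 6)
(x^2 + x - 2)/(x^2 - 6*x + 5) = (x + 2)/(x - 5)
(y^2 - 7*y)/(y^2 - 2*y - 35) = y/(y + 5)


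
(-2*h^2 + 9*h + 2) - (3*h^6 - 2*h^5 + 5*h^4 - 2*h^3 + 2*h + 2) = -3*h^6 + 2*h^5 - 5*h^4 + 2*h^3 - 2*h^2 + 7*h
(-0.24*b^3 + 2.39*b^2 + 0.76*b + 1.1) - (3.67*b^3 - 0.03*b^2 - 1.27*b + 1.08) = -3.91*b^3 + 2.42*b^2 + 2.03*b + 0.02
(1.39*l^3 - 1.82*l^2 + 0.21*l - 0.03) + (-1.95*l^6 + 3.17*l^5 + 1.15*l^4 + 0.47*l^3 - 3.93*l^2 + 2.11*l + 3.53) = -1.95*l^6 + 3.17*l^5 + 1.15*l^4 + 1.86*l^3 - 5.75*l^2 + 2.32*l + 3.5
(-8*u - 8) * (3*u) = -24*u^2 - 24*u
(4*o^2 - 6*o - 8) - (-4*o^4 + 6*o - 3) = 4*o^4 + 4*o^2 - 12*o - 5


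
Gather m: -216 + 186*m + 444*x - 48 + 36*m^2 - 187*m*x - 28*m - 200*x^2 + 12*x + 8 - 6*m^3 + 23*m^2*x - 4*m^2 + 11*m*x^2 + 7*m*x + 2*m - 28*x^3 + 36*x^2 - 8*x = -6*m^3 + m^2*(23*x + 32) + m*(11*x^2 - 180*x + 160) - 28*x^3 - 164*x^2 + 448*x - 256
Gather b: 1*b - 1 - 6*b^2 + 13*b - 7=-6*b^2 + 14*b - 8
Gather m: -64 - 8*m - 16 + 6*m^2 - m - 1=6*m^2 - 9*m - 81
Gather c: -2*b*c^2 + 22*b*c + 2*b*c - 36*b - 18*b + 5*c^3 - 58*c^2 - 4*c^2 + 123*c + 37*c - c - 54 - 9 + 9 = -54*b + 5*c^3 + c^2*(-2*b - 62) + c*(24*b + 159) - 54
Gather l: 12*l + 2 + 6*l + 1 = 18*l + 3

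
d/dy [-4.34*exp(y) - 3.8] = -4.34*exp(y)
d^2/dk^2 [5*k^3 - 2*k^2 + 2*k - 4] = 30*k - 4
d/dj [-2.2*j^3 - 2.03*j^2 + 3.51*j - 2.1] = -6.6*j^2 - 4.06*j + 3.51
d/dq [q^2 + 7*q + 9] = 2*q + 7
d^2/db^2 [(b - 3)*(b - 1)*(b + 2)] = 6*b - 4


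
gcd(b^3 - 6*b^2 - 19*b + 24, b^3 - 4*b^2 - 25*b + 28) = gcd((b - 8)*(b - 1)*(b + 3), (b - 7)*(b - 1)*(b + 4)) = b - 1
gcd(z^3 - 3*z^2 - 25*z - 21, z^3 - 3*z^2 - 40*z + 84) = z - 7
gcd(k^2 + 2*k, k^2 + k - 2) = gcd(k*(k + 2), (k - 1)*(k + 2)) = k + 2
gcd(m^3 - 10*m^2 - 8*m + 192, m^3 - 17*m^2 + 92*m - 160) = m - 8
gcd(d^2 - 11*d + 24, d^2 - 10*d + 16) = d - 8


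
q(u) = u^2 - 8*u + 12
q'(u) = 2*u - 8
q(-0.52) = 16.43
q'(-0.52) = -9.04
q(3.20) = -3.36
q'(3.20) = -1.60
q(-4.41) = 66.73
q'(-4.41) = -16.82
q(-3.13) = 46.84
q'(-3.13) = -14.26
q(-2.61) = 39.69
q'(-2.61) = -13.22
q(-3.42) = 51.06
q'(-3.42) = -14.84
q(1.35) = 3.02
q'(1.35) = -5.30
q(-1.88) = 30.57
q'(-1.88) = -11.76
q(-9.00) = 165.00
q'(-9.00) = -26.00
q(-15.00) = 357.00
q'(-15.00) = -38.00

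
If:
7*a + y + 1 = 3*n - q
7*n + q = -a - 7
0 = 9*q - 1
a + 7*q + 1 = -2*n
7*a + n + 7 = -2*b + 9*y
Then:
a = 16/45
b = -3133/90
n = -16/15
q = 1/9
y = -34/5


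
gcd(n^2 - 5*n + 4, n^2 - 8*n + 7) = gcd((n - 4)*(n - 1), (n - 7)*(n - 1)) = n - 1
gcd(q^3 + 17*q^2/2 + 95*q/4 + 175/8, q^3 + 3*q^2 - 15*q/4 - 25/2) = q^2 + 5*q + 25/4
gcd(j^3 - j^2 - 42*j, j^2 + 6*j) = j^2 + 6*j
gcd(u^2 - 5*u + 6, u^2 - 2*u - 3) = u - 3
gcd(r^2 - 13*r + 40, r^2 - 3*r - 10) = r - 5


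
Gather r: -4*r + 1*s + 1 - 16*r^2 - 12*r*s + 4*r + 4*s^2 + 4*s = -16*r^2 - 12*r*s + 4*s^2 + 5*s + 1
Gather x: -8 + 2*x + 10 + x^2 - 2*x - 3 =x^2 - 1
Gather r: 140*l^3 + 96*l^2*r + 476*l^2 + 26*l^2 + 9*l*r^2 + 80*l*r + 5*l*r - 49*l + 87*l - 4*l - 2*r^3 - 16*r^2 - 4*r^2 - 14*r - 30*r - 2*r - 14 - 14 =140*l^3 + 502*l^2 + 34*l - 2*r^3 + r^2*(9*l - 20) + r*(96*l^2 + 85*l - 46) - 28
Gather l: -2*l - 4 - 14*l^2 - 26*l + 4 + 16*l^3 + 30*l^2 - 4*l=16*l^3 + 16*l^2 - 32*l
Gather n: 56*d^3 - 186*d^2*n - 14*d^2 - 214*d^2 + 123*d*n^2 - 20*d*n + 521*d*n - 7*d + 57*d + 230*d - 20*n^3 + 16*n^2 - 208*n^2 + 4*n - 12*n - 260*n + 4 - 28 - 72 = 56*d^3 - 228*d^2 + 280*d - 20*n^3 + n^2*(123*d - 192) + n*(-186*d^2 + 501*d - 268) - 96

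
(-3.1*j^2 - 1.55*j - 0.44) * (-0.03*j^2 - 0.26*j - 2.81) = 0.093*j^4 + 0.8525*j^3 + 9.1272*j^2 + 4.4699*j + 1.2364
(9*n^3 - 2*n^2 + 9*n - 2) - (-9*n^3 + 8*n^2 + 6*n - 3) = 18*n^3 - 10*n^2 + 3*n + 1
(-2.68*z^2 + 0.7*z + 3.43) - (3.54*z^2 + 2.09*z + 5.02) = -6.22*z^2 - 1.39*z - 1.59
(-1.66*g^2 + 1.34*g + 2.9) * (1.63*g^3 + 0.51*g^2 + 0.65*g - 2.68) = -2.7058*g^5 + 1.3376*g^4 + 4.3314*g^3 + 6.7988*g^2 - 1.7062*g - 7.772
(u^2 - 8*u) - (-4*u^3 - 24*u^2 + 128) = 4*u^3 + 25*u^2 - 8*u - 128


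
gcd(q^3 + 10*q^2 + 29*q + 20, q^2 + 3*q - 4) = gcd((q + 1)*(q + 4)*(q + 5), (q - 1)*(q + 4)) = q + 4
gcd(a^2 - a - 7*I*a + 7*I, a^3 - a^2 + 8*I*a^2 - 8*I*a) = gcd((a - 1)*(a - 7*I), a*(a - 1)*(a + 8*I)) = a - 1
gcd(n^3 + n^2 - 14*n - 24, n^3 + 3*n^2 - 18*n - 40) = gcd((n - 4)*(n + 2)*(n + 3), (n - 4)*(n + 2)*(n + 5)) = n^2 - 2*n - 8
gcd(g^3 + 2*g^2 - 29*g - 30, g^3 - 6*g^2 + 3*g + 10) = g^2 - 4*g - 5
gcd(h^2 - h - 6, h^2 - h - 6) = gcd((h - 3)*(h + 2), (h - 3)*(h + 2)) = h^2 - h - 6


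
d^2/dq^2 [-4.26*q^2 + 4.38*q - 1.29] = -8.52000000000000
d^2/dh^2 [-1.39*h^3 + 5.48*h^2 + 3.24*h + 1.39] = 10.96 - 8.34*h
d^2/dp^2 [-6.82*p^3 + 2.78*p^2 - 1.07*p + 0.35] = 5.56 - 40.92*p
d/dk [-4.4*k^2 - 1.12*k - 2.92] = -8.8*k - 1.12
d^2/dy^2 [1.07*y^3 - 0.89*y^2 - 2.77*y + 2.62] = 6.42*y - 1.78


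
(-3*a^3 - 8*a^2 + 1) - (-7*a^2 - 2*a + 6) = -3*a^3 - a^2 + 2*a - 5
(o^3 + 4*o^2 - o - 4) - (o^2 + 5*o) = o^3 + 3*o^2 - 6*o - 4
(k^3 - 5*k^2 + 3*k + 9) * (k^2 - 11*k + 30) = k^5 - 16*k^4 + 88*k^3 - 174*k^2 - 9*k + 270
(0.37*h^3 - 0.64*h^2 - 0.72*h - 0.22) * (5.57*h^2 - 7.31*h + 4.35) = 2.0609*h^5 - 6.2695*h^4 + 2.2775*h^3 + 1.2538*h^2 - 1.5238*h - 0.957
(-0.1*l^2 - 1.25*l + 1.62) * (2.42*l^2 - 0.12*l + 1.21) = -0.242*l^4 - 3.013*l^3 + 3.9494*l^2 - 1.7069*l + 1.9602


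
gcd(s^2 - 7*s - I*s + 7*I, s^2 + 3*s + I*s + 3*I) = 1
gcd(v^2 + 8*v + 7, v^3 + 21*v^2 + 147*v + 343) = v + 7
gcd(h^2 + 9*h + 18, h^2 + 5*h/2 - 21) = h + 6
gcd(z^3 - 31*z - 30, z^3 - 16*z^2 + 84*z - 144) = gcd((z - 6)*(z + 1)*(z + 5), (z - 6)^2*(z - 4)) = z - 6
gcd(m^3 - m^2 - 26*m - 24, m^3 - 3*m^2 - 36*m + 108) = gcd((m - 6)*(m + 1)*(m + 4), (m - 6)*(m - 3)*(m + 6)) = m - 6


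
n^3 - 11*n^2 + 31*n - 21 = (n - 7)*(n - 3)*(n - 1)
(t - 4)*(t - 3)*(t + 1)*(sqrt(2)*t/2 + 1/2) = sqrt(2)*t^4/2 - 3*sqrt(2)*t^3 + t^3/2 - 3*t^2 + 5*sqrt(2)*t^2/2 + 5*t/2 + 6*sqrt(2)*t + 6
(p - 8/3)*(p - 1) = p^2 - 11*p/3 + 8/3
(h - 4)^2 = h^2 - 8*h + 16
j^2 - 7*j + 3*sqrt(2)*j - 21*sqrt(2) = (j - 7)*(j + 3*sqrt(2))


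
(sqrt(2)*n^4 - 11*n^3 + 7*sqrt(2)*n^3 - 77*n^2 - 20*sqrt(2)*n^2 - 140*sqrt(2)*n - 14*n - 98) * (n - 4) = sqrt(2)*n^5 - 11*n^4 + 3*sqrt(2)*n^4 - 48*sqrt(2)*n^3 - 33*n^3 - 60*sqrt(2)*n^2 + 294*n^2 - 42*n + 560*sqrt(2)*n + 392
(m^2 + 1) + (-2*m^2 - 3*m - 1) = -m^2 - 3*m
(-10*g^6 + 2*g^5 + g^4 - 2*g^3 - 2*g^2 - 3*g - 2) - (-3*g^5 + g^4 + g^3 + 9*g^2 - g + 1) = -10*g^6 + 5*g^5 - 3*g^3 - 11*g^2 - 2*g - 3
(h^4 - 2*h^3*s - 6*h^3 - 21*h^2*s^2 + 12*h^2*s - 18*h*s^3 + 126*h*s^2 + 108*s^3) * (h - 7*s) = h^5 - 9*h^4*s - 6*h^4 - 7*h^3*s^2 + 54*h^3*s + 129*h^2*s^3 + 42*h^2*s^2 + 126*h*s^4 - 774*h*s^3 - 756*s^4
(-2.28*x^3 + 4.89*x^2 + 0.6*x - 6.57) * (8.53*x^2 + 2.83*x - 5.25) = -19.4484*x^5 + 35.2593*x^4 + 30.9267*x^3 - 80.0166*x^2 - 21.7431*x + 34.4925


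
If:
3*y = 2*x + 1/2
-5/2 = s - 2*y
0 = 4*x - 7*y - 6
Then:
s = -33/2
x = -43/4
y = -7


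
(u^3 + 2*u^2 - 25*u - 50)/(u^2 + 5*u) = u - 3 - 10/u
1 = 1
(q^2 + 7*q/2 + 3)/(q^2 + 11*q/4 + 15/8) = 4*(q + 2)/(4*q + 5)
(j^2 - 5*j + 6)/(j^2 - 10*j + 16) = (j - 3)/(j - 8)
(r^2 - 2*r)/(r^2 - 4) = r/(r + 2)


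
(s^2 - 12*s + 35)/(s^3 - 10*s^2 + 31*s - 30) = (s - 7)/(s^2 - 5*s + 6)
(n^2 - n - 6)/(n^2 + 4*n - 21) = (n + 2)/(n + 7)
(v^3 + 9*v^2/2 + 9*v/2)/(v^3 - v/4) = 2*(2*v^2 + 9*v + 9)/(4*v^2 - 1)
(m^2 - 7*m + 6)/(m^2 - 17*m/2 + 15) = 2*(m - 1)/(2*m - 5)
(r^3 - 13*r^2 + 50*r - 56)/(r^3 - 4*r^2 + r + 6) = (r^2 - 11*r + 28)/(r^2 - 2*r - 3)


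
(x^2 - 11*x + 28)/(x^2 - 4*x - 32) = (-x^2 + 11*x - 28)/(-x^2 + 4*x + 32)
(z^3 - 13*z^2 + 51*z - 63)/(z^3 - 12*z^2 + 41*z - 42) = (z - 3)/(z - 2)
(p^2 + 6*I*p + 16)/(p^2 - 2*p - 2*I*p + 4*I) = (p + 8*I)/(p - 2)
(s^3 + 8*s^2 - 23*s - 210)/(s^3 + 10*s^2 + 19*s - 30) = (s^2 + 2*s - 35)/(s^2 + 4*s - 5)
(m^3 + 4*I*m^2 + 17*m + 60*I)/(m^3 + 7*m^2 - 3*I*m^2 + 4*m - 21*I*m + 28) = (m^2 + 8*I*m - 15)/(m^2 + m*(7 + I) + 7*I)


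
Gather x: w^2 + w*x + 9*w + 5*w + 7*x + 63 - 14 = w^2 + 14*w + x*(w + 7) + 49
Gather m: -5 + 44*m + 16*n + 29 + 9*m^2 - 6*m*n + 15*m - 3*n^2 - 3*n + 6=9*m^2 + m*(59 - 6*n) - 3*n^2 + 13*n + 30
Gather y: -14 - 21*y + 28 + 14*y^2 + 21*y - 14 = 14*y^2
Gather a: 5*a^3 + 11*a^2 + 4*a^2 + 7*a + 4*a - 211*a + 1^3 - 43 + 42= 5*a^3 + 15*a^2 - 200*a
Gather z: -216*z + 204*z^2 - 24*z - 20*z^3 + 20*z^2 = -20*z^3 + 224*z^2 - 240*z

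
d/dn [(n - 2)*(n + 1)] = 2*n - 1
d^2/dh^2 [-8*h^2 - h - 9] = -16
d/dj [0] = 0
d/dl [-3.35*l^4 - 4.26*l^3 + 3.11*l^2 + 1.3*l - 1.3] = -13.4*l^3 - 12.78*l^2 + 6.22*l + 1.3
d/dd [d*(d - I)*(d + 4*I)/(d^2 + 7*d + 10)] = (d^4 + 14*d^3 + d^2*(26 + 21*I) + 60*I*d + 40)/(d^4 + 14*d^3 + 69*d^2 + 140*d + 100)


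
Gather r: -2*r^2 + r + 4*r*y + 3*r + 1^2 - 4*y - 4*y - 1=-2*r^2 + r*(4*y + 4) - 8*y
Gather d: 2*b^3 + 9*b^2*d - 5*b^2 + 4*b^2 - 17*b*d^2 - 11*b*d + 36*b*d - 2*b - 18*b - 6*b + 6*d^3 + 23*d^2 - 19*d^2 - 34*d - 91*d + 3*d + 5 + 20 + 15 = 2*b^3 - b^2 - 26*b + 6*d^3 + d^2*(4 - 17*b) + d*(9*b^2 + 25*b - 122) + 40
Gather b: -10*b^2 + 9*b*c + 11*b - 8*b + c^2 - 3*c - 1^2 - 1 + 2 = -10*b^2 + b*(9*c + 3) + c^2 - 3*c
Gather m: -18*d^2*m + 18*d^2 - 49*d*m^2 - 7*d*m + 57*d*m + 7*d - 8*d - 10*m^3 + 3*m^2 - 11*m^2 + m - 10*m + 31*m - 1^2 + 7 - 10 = 18*d^2 - d - 10*m^3 + m^2*(-49*d - 8) + m*(-18*d^2 + 50*d + 22) - 4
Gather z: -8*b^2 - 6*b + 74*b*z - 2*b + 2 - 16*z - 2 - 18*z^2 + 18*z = -8*b^2 - 8*b - 18*z^2 + z*(74*b + 2)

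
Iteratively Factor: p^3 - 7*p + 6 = (p - 1)*(p^2 + p - 6) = (p - 2)*(p - 1)*(p + 3)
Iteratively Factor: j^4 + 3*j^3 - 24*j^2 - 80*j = (j + 4)*(j^3 - j^2 - 20*j) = (j - 5)*(j + 4)*(j^2 + 4*j) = j*(j - 5)*(j + 4)*(j + 4)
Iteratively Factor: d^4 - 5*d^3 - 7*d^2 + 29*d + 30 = (d + 1)*(d^3 - 6*d^2 - d + 30) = (d - 3)*(d + 1)*(d^2 - 3*d - 10) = (d - 5)*(d - 3)*(d + 1)*(d + 2)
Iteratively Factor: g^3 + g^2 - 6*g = (g + 3)*(g^2 - 2*g) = g*(g + 3)*(g - 2)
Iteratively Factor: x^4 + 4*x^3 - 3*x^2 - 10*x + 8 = (x - 1)*(x^3 + 5*x^2 + 2*x - 8) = (x - 1)*(x + 4)*(x^2 + x - 2) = (x - 1)^2*(x + 4)*(x + 2)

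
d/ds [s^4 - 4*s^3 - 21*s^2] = 2*s*(2*s^2 - 6*s - 21)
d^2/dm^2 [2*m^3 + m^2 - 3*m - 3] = 12*m + 2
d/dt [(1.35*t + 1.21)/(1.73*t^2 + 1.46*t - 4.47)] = (2.3355*t^2 + 1.971*t - (1.35*t + 1.21)*(3.46*t + 1.46) - 6.0345)/(1.73*t^2 + 1.46*t - 4.47)^2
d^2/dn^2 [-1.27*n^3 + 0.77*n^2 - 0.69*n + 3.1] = 1.54 - 7.62*n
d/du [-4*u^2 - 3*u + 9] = -8*u - 3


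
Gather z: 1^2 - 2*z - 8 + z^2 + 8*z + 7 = z^2 + 6*z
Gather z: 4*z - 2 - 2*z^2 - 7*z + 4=-2*z^2 - 3*z + 2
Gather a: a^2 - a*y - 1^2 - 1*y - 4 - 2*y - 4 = a^2 - a*y - 3*y - 9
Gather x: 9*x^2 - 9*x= 9*x^2 - 9*x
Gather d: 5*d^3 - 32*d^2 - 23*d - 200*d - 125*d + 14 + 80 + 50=5*d^3 - 32*d^2 - 348*d + 144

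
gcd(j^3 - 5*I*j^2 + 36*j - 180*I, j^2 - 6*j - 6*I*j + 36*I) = j - 6*I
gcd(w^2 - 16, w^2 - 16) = w^2 - 16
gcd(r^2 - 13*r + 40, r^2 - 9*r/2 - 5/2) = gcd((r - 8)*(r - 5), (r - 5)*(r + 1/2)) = r - 5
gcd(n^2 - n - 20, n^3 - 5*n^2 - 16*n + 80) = n^2 - n - 20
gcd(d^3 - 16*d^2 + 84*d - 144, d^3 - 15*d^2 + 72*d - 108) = d^2 - 12*d + 36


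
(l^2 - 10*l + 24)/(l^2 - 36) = (l - 4)/(l + 6)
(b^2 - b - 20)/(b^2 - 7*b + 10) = (b + 4)/(b - 2)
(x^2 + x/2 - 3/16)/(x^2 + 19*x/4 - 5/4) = (x + 3/4)/(x + 5)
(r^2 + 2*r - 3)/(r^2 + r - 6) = (r - 1)/(r - 2)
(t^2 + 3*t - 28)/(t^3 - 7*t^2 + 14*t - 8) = (t + 7)/(t^2 - 3*t + 2)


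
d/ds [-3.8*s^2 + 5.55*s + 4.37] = 5.55 - 7.6*s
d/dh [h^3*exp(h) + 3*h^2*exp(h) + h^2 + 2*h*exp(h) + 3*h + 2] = h^3*exp(h) + 6*h^2*exp(h) + 8*h*exp(h) + 2*h + 2*exp(h) + 3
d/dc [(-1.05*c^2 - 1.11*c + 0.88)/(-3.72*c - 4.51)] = (3.906*c^2 + 9.471*c + 8.2797)/(13.8384*c^2 + 33.5544*c + 20.3401)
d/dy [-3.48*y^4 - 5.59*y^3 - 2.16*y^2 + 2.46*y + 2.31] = -13.92*y^3 - 16.77*y^2 - 4.32*y + 2.46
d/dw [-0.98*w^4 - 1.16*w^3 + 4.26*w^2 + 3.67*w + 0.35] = -3.92*w^3 - 3.48*w^2 + 8.52*w + 3.67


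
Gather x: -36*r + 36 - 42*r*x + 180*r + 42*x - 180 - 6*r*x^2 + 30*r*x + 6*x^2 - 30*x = 144*r + x^2*(6 - 6*r) + x*(12 - 12*r) - 144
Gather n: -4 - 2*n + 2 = -2*n - 2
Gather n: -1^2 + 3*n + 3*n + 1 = 6*n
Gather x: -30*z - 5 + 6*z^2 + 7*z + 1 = 6*z^2 - 23*z - 4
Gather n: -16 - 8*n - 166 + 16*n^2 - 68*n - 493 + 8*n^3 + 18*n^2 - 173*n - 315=8*n^3 + 34*n^2 - 249*n - 990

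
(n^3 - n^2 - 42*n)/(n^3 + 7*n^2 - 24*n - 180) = n*(n - 7)/(n^2 + n - 30)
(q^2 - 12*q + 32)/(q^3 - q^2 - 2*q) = (-q^2 + 12*q - 32)/(q*(-q^2 + q + 2))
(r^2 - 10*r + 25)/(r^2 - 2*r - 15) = (r - 5)/(r + 3)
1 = 1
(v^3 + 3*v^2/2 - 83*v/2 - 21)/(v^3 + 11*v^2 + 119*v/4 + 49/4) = 2*(v - 6)/(2*v + 7)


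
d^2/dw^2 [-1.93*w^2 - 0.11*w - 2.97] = -3.86000000000000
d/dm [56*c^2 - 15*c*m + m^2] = -15*c + 2*m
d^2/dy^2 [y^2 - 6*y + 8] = 2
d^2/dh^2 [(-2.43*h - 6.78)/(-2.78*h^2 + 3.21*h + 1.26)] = ((-40.5324*h - 22.0962)*(-2.78*h^2 + 3.21*h + 1.26) - (2.43*h + 6.78)*(5.56*h - 3.21)*(11.12*h - 6.42))/(-2.78*h^2 + 3.21*h + 1.26)^3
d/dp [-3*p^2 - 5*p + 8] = -6*p - 5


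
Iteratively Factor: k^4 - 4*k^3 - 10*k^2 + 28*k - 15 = (k - 1)*(k^3 - 3*k^2 - 13*k + 15) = (k - 1)*(k + 3)*(k^2 - 6*k + 5) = (k - 5)*(k - 1)*(k + 3)*(k - 1)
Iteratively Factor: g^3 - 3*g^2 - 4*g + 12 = (g - 2)*(g^2 - g - 6) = (g - 3)*(g - 2)*(g + 2)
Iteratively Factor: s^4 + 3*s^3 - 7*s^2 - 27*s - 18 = (s - 3)*(s^3 + 6*s^2 + 11*s + 6) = (s - 3)*(s + 1)*(s^2 + 5*s + 6) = (s - 3)*(s + 1)*(s + 2)*(s + 3)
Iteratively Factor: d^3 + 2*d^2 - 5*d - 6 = (d + 3)*(d^2 - d - 2) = (d - 2)*(d + 3)*(d + 1)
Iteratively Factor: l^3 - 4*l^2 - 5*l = (l + 1)*(l^2 - 5*l) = l*(l + 1)*(l - 5)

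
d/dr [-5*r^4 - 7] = -20*r^3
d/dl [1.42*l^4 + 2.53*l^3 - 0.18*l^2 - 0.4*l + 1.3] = 5.68*l^3 + 7.59*l^2 - 0.36*l - 0.4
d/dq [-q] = -1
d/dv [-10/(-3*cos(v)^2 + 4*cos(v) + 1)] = 20*(3*cos(v) - 2)*sin(v)/(-3*cos(v)^2 + 4*cos(v) + 1)^2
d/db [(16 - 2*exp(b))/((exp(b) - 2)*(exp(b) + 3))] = 2*(exp(2*b) - 16*exp(b) - 2)*exp(b)/(exp(4*b) + 2*exp(3*b) - 11*exp(2*b) - 12*exp(b) + 36)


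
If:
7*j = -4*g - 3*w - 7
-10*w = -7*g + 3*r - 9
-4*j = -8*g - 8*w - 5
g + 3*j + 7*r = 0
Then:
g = -8325/8504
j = -1037/2126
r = 2967/8504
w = 117/1063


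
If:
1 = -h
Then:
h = -1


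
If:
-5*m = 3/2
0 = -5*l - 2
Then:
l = -2/5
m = -3/10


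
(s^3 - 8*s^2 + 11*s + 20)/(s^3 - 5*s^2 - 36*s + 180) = (s^2 - 3*s - 4)/(s^2 - 36)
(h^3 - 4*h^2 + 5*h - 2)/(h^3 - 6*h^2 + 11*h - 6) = (h - 1)/(h - 3)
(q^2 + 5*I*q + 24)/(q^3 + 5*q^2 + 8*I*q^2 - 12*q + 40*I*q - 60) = (q^2 + 5*I*q + 24)/(q^3 + q^2*(5 + 8*I) + q*(-12 + 40*I) - 60)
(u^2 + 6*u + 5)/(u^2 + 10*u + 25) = (u + 1)/(u + 5)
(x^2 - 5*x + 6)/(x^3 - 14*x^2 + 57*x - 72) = (x - 2)/(x^2 - 11*x + 24)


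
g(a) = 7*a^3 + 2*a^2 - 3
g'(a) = 21*a^2 + 4*a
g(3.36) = 285.11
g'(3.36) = 250.52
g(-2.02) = -52.54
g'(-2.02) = 77.61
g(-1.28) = -14.40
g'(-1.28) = 29.29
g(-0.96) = -7.35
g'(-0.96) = 15.51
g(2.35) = 98.89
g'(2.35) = 125.37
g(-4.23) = -497.02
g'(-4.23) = 358.83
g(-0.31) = -3.02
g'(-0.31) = 0.78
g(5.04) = 943.97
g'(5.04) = 553.59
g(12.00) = 12381.00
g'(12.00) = 3072.00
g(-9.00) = -4944.00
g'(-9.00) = 1665.00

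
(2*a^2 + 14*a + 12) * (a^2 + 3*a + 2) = 2*a^4 + 20*a^3 + 58*a^2 + 64*a + 24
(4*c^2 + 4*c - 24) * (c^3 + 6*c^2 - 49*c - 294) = 4*c^5 + 28*c^4 - 196*c^3 - 1516*c^2 + 7056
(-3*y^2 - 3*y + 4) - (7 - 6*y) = -3*y^2 + 3*y - 3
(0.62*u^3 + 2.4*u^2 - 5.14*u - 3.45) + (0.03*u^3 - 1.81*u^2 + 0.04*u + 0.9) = 0.65*u^3 + 0.59*u^2 - 5.1*u - 2.55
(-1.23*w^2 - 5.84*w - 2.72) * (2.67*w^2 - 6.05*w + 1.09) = -3.2841*w^4 - 8.1513*w^3 + 26.7289*w^2 + 10.0904*w - 2.9648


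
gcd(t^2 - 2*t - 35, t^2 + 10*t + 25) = t + 5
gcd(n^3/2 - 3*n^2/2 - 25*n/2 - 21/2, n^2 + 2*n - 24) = 1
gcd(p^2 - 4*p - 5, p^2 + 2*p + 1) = p + 1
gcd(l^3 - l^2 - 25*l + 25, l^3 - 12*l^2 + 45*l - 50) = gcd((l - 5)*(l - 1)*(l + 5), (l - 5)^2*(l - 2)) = l - 5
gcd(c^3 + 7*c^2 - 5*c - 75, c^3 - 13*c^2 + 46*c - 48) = c - 3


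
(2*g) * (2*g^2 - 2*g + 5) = 4*g^3 - 4*g^2 + 10*g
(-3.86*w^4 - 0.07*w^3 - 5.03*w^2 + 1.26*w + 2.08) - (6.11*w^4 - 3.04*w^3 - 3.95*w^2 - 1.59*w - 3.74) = -9.97*w^4 + 2.97*w^3 - 1.08*w^2 + 2.85*w + 5.82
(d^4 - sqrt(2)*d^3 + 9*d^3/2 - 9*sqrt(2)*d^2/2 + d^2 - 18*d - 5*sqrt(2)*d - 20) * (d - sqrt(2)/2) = d^5 - 3*sqrt(2)*d^4/2 + 9*d^4/2 - 27*sqrt(2)*d^3/4 + 2*d^3 - 27*d^2/2 - 11*sqrt(2)*d^2/2 - 15*d + 9*sqrt(2)*d + 10*sqrt(2)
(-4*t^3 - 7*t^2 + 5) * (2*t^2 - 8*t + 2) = -8*t^5 + 18*t^4 + 48*t^3 - 4*t^2 - 40*t + 10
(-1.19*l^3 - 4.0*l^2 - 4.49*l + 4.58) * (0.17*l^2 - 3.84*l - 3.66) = -0.2023*l^5 + 3.8896*l^4 + 18.9521*l^3 + 32.6602*l^2 - 1.1538*l - 16.7628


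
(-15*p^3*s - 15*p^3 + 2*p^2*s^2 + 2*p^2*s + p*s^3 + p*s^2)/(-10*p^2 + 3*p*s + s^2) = p*(3*p*s + 3*p - s^2 - s)/(2*p - s)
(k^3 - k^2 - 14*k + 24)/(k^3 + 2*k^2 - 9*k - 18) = (k^2 + 2*k - 8)/(k^2 + 5*k + 6)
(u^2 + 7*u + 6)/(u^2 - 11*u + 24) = (u^2 + 7*u + 6)/(u^2 - 11*u + 24)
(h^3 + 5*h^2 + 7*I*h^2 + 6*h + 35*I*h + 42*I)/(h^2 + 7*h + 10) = (h^2 + h*(3 + 7*I) + 21*I)/(h + 5)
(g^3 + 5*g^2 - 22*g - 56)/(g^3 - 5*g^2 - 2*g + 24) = (g + 7)/(g - 3)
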